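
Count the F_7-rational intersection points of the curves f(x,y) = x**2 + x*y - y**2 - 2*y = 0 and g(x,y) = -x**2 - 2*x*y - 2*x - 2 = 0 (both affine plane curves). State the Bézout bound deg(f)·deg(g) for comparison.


Common zeros: {(5, 4)}; count = 1; Bézout bound = 4.

deg(f) = 2, deg(g) = 2, so Bézout bound = 4.
Scan x ∈ F_7. For each x, list the y ∈ F_7 with f(x, y) ≡ 0 and those with g(x, y) ≡ 0 (mod 7); the common zeros in that column are the intersection.
  x = 0: f ≡ 0 at y ∈ {0, 5}; g ≡ 0 at y ∈ ∅; common: ∅.
  x = 1: f ≡ 0 at y ∈ ∅; g ≡ 0 at y ∈ {1}; common: ∅.
  x = 2: f ≡ 0 at y ∈ {2, 5}; g ≡ 0 at y ∈ {1}; common: ∅.
  x = 3: f ≡ 0 at y ∈ {2, 6}; g ≡ 0 at y ∈ {3}; common: ∅.
  x = 4: f ≡ 0 at y ∈ ∅; g ≡ 0 at y ∈ {2}; common: ∅.
  x = 5: f ≡ 0 at y ∈ {4, 6}; g ≡ 0 at y ∈ {4}; common: {4}.
  x = 6: f ≡ 0 at y ∈ ∅; g ≡ 0 at y ∈ {4}; common: ∅.
Collecting: common zeros = {(5, 4)}, so the count is 1.
Comparison with the Bézout bound: 1 ≤ 4 = deg(f)·deg(g), as expected for curves with no common component (the affine F_7-count falls short of the bound because intersections may lie at infinity, over extension fields, or carry multiplicity).


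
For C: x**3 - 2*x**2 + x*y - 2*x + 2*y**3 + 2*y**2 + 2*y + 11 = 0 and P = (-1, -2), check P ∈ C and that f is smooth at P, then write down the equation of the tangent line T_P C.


Tangent line at P: 3*x + 17*y + 37 = 0.

Step 1: f(-1, -2) = 0, so P lies on C.
Step 2: partial derivatives
  f_x(x, y) = 3*x**2 - 4*x + y - 2, f_y(x, y) = x + 6*y**2 + 4*y + 2.
  f_x(P) = 3, f_y(P) = 17 (gradient nonzero, so P is smooth).
Step 3: tangent line at P: 3·(x − -1) + 17·(y − -2) = 0.
Expanding: 3*x + 17*y + 37 = 0.


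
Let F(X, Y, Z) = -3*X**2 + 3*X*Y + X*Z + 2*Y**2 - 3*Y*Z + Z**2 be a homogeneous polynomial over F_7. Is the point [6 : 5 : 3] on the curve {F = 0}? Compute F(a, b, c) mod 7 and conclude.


F(6,5,3) ≡ 0 (mod 7); P is on the curve.

Evaluate F(6, 5, 3) term-by-term (mod 7).
  -3*X**2 ↦ -3·36·1·1 = -108
  3*X*Y ↦ 3·6·5·1 = 90
  X*Z ↦ 1·6·1·3 = 18
  2*Y**2 ↦ 2·1·25·1 = 50
  -3*Y*Z ↦ -3·1·5·3 = -45
  Z**2 ↦ 1·1·1·9 = 9
Sum: F(6, 5, 3) = (-108) + (90) + (18) + (50) + (-45) + (9) = 14.
Reducing mod 7: 14 ≡ 0 (mod 7).
Since F(a, b, c) ≡ 0 (mod 7), P lies on the curve.


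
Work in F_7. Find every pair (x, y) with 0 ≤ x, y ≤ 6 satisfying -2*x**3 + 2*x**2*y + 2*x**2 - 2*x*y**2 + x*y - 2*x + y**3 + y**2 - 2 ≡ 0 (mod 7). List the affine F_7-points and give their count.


Affine F_7-points: {(0, 1), (1, 4), (2, 0), (2, 4), (2, 6), (3, 2)}; count = 6.

For each of the 49 pairs (x, y) ∈ F_7², evaluate f(x, y) mod 7. Record the zeros.
  x = 0: [0↦5, 1↦0, 2↦3, 3↦6, 4↦1, 5↦1, 6↦5]  zeros at y ∈ {1}
  x = 1: [0↦3, 1↦6, 2↦6, 3↦2, 4↦0, 5↦6, 6↦5]  zeros at y ∈ {4}
  x = 2: [0↦0, 1↦1, 2↦2, 3↦2, 4↦0, 5↦2, 6↦0]  zeros at y ∈ {0, 4, 6}
  x = 3: [0↦5, 1↦1, 2↦0, 3↦1, 4↦3, 5↦5, 6↦6]  zeros at y ∈ {2}
  x = 4: [0↦6, 1↦1, 2↦2, 3↦1, 4↦4, 5↦3, 6↦4]  zeros at y ∈ ∅
  x = 5: [0↦5, 1↦3, 2↦3, 3↦4, 4↦5, 5↦5, 6↦3]  zeros at y ∈ ∅
  x = 6: [0↦4, 1↦2, 2↦5, 3↦5, 4↦1, 5↦6, 6↦5]  zeros at y ∈ ∅
Collecting zeros: affine points = {(0, 1), (1, 4), (2, 0), (2, 4), (2, 6), (3, 2)}.
Total count |C(F_7)_aff| = 6.


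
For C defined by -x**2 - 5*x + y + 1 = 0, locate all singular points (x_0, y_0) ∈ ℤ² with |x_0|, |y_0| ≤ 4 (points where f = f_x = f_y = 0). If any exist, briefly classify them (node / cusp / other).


No singular points in the scanned grid; C is smooth there.

Compute partial derivatives:
  f_x = -2*x - 5.
  f_y = 1.
f_y = 1 is a nonzero constant, so f_y never vanishes: no point (x, y) can satisfy f = f_x = f_y = 0. In particular no (x, y) ∈ {−4, ..., 4}² is singular; the curve is smooth.


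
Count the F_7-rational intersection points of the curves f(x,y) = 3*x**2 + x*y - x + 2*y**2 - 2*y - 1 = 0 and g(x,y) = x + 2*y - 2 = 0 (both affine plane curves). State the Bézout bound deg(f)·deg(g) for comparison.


Common zeros: ∅; count = 0; Bézout bound = 2.

deg(f) = 2, deg(g) = 1, so Bézout bound = 2.
Scan x ∈ F_7. For each x, list the y ∈ F_7 with f(x, y) ≡ 0 and those with g(x, y) ≡ 0 (mod 7); the common zeros in that column are the intersection.
  x = 0: f ≡ 0 at y ∈ ∅; g ≡ 0 at y ∈ {1}; common: ∅.
  x = 1: f ≡ 0 at y ∈ {2}; g ≡ 0 at y ∈ {4}; common: ∅.
  x = 2: f ≡ 0 at y ∈ ∅; g ≡ 0 at y ∈ {0}; common: ∅.
  x = 3: f ≡ 0 at y ∈ ∅; g ≡ 0 at y ∈ {3}; common: ∅.
  x = 4: f ≡ 0 at y ∈ ∅; g ≡ 0 at y ∈ {6}; common: ∅.
  x = 5: f ≡ 0 at y ∈ ∅; g ≡ 0 at y ∈ {2}; common: ∅.
  x = 6: f ≡ 0 at y ∈ ∅; g ≡ 0 at y ∈ {5}; common: ∅.
Collecting: common zeros = ∅, so the count is 0.
Comparison with the Bézout bound: 0 ≤ 2 = deg(f)·deg(g), as expected for curves with no common component (the affine F_7-count falls short of the bound because intersections may lie at infinity, over extension fields, or carry multiplicity).


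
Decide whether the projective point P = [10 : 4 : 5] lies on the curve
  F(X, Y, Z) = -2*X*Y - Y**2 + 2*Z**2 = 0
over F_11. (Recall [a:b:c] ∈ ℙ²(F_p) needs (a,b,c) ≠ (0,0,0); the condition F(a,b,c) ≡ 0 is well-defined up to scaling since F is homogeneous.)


F(10,4,5) ≡ 9 (mod 11); P is NOT on the curve.

Evaluate F(10, 4, 5) term-by-term (mod 11).
  -2*X*Y ↦ -2·10·4·1 = -80
  -Y**2 ↦ -1·1·16·1 = -16
  2*Z**2 ↦ 2·1·1·25 = 50
Sum: F(10, 4, 5) = (-80) + (-16) + (50) = -46.
Reducing mod 11: -46 ≡ 9 (mod 11).
Since F(a, b, c) ≡ 9 ≠ 0 (mod 11), P does NOT lie on the curve.


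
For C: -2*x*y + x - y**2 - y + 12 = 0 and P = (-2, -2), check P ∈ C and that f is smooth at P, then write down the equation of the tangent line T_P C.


Tangent line at P: 5*x + 7*y + 24 = 0.

Step 1: f(-2, -2) = 0, so P lies on C.
Step 2: partial derivatives
  f_x(x, y) = 1 - 2*y, f_y(x, y) = -2*x - 2*y - 1.
  f_x(P) = 5, f_y(P) = 7 (gradient nonzero, so P is smooth).
Step 3: tangent line at P: 5·(x − -2) + 7·(y − -2) = 0.
Expanding: 5*x + 7*y + 24 = 0.


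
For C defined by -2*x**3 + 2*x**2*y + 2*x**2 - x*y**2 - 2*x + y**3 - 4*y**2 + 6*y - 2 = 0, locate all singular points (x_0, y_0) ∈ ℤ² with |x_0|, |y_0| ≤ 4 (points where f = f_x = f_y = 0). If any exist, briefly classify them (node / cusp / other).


Singular points: {(1, 2)}; classification: cusp.

Compute partial derivatives:
  f_x = -6*x**2 + 4*x*y + 4*x - y**2 - 2.
  f_y = 2*x**2 - 2*x*y + 3*y**2 - 8*y + 6.
Scan x_0 ∈ {−4, ..., 4}. For each x_0, f_y(x_0, y) is a polynomial in y; find its integer roots y ∈ {−4, ..., 4}, then test f_x and f at those candidates.
  x = -4: f_y(-4, y) = 3*y**2 + 38; no integer root y with |y| ≤ 4.
  x = -3: f_y(-3, y) = 3*y**2 - 2*y + 24; no integer root y with |y| ≤ 4.
  x = -2: f_y(-2, y) = 3*y**2 - 4*y + 14; no integer root y with |y| ≤ 4.
  x = -1: f_y(-1, y) = 3*y**2 - 6*y + 8; no integer root y with |y| ≤ 4.
  x = 0: f_y(0, y) = 3*y**2 - 8*y + 6; no integer root y with |y| ≤ 4.
  x = 1: f_y(1, y) = 3*y**2 - 10*y + 8; vanishes at y ∈ {2}. (1, 2): f_x = 0, f = 0 — SINGULAR.
  x = 2: f_y(2, y) = 3*y**2 - 12*y + 14; no integer root y with |y| ≤ 4.
  x = 3: f_y(3, y) = 3*y**2 - 14*y + 24; no integer root y with |y| ≤ 4.
  x = 4: f_y(4, y) = 3*y**2 - 16*y + 38; no integer root y with |y| ≤ 4.
Only singular point on the grid: (1, 2).
Classify: substitute x = 1 + u, y = 2 + v and expand: f = -2*u**3 + 2*u**2*v - u*v**2 + v**3 + v**2.
No constant or linear terms (consistent with a singular point). Quadratic part: v**2. Cubic part: -2*u**3 + 2*u**2*v - u*v**2 + v**3.
The quadratic part v**2 is a perfect square, so there is a single (double) tangent line v = 0, i.e. y = 2. Restricting the cubic part to that line (v = 0) leaves -2*u**3 ≠ 0, so f is not divisible by v and the branch is v² ≈ 2*u**3 to lowest order — this is a cusp.
Classification: cusp.


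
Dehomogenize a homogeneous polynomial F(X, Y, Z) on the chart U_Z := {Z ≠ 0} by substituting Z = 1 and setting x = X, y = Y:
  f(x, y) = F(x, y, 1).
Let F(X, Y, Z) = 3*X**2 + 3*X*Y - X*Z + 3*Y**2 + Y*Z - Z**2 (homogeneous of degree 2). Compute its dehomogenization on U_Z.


f(x, y) = 3*x**2 + 3*x*y - x + 3*y**2 + y - 1

On U_Z we set Z = 1. Each monomial c·X^i·Y^j·Z^k in F becomes c·x^i·y^j·1^k = c·x^i·y^j.
Substituting Z = 1: F(X, Y, 1) = 3*x**2 + 3*x*y - x + 3*y**2 + y - 1.
Note: deg(f) ≤ deg(F) = 2; strict inequality happens when F is divisible by Z (lost terms).


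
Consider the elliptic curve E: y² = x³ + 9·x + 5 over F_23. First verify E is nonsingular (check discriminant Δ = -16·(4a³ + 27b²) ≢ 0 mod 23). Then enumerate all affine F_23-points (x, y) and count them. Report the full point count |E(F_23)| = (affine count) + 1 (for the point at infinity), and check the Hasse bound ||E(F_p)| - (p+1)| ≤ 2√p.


Affine points = {(2, 10), (2, 13), (3, 6), (3, 17), (4, 6), (4, 17), (11, 3), (11, 20), (12, 1), (12, 22), (14, 0), (16, 6), (16, 17), (21, 5), (21, 18), (22, 8), (22, 15)}; affine count = 17; |E(F_23)| = 18.

Discriminant check: Δ ∝ 4a³ + 27b² = 4·9³ + 27·5² = 4·729 + 27·25 ≡ 3 (mod 23). Nonzero ⇒ E is nonsingular.
For each x ∈ F_23, compute rhs = x³ + 9·x + 5 mod 23, then count y ∈ F_23 with y² ≡ rhs.
  x = 0: rhs = 5, matching y values: none (0 points).
  x = 1: rhs = 15, matching y values: none (0 points).
  x = 2: rhs = 8, matching y values: 10, 13 (2 points).
  x = 3: rhs = 13, matching y values: 6, 17 (2 points).
  x = 4: rhs = 13, matching y values: 6, 17 (2 points).
  x = 5: rhs = 14, matching y values: none (0 points).
  x = 6: rhs = 22, matching y values: none (0 points).
  x = 7: rhs = 20, matching y values: none (0 points).
  x = 8: rhs = 14, matching y values: none (0 points).
  x = 9: rhs = 10, matching y values: none (0 points).
  x = 10: rhs = 14, matching y values: none (0 points).
  x = 11: rhs = 9, matching y values: 3, 20 (2 points).
  x = 12: rhs = 1, matching y values: 1, 22 (2 points).
  x = 13: rhs = 19, matching y values: none (0 points).
  x = 14: rhs = 0, matching y values: 0 (1 points).
  x = 15: rhs = 19, matching y values: none (0 points).
  x = 16: rhs = 13, matching y values: 6, 17 (2 points).
  x = 17: rhs = 11, matching y values: none (0 points).
  x = 18: rhs = 19, matching y values: none (0 points).
  x = 19: rhs = 20, matching y values: none (0 points).
  x = 20: rhs = 20, matching y values: none (0 points).
  x = 21: rhs = 2, matching y values: 5, 18 (2 points).
  x = 22: rhs = 18, matching y values: 8, 15 (2 points).
Total affine count: 17.
Full point count |E(F_23)| = 17 + 1 = 18.
Hasse bound: |18 − (23+1)| = |-6| = 6 ≤ 2√23 ≈ 9.5917 ✓.


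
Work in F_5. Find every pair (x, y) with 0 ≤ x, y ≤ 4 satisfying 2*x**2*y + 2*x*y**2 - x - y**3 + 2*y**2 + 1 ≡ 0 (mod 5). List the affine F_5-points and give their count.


Affine F_5-points: {(1, 0), (1, 1), (1, 3), (2, 3)}; count = 4.

For each of the 25 pairs (x, y) ∈ F_5², evaluate f(x, y) mod 5. Record the zeros.
  x = 0: [0↦1, 1↦2, 2↦1, 3↦2, 4↦4]  zeros at y ∈ ∅
  x = 1: [0↦0, 1↦0, 2↦2, 3↦0, 4↦3]  zeros at y ∈ {0, 1, 3}
  x = 2: [0↦4, 1↦2, 2↦1, 3↦0, 4↦3]  zeros at y ∈ {3}
  x = 3: [0↦3, 1↦3, 2↦3, 3↦2, 4↦4]  zeros at y ∈ ∅
  x = 4: [0↦2, 1↦3, 2↦3, 3↦1, 4↦1]  zeros at y ∈ ∅
Collecting zeros: affine points = {(1, 0), (1, 1), (1, 3), (2, 3)}.
Total count |C(F_5)_aff| = 4.


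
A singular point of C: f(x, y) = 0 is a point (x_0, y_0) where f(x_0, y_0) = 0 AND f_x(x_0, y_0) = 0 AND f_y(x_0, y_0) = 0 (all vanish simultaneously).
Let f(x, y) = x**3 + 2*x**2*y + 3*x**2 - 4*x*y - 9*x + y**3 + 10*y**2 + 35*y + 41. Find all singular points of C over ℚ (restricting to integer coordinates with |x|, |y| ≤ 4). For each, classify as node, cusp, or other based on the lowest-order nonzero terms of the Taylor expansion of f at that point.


Singular points: {(1, -3)}; classification: cusp.

Compute partial derivatives:
  f_x = 3*x**2 + 4*x*y + 6*x - 4*y - 9.
  f_y = 2*x**2 - 4*x + 3*y**2 + 20*y + 35.
Scan x_0 ∈ {−4, ..., 4}. For each x_0, f_y(x_0, y) is a polynomial in y; find its integer roots y ∈ {−4, ..., 4}, then test f_x and f at those candidates.
  x = -4: f_y(-4, y) = 3*y**2 + 20*y + 83; no integer root y with |y| ≤ 4.
  x = -3: f_y(-3, y) = 3*y**2 + 20*y + 65; no integer root y with |y| ≤ 4.
  x = -2: f_y(-2, y) = 3*y**2 + 20*y + 51; no integer root y with |y| ≤ 4.
  x = -1: f_y(-1, y) = 3*y**2 + 20*y + 41; no integer root y with |y| ≤ 4.
  x = 0: f_y(0, y) = 3*y**2 + 20*y + 35; no integer root y with |y| ≤ 4.
  x = 1: f_y(1, y) = 3*y**2 + 20*y + 33; vanishes at y ∈ {-3}. (1, -3): f_x = 0, f = 0 — SINGULAR.
  x = 2: f_y(2, y) = 3*y**2 + 20*y + 35; no integer root y with |y| ≤ 4.
  x = 3: f_y(3, y) = 3*y**2 + 20*y + 41; no integer root y with |y| ≤ 4.
  x = 4: f_y(4, y) = 3*y**2 + 20*y + 51; no integer root y with |y| ≤ 4.
Only singular point on the grid: (1, -3).
Classify: substitute x = 1 + u, y = -3 + v and expand: f = u**3 + 2*u**2*v + v**3 + v**2.
No constant or linear terms (consistent with a singular point). Quadratic part: v**2. Cubic part: u**3 + 2*u**2*v + v**3.
The quadratic part v**2 is a perfect square, so there is a single (double) tangent line v = 0, i.e. y = -3. Restricting the cubic part to that line (v = 0) leaves u**3 ≠ 0, so f is not divisible by v and the branch is v² ≈ -u**3 to lowest order — this is a cusp.
Classification: cusp.


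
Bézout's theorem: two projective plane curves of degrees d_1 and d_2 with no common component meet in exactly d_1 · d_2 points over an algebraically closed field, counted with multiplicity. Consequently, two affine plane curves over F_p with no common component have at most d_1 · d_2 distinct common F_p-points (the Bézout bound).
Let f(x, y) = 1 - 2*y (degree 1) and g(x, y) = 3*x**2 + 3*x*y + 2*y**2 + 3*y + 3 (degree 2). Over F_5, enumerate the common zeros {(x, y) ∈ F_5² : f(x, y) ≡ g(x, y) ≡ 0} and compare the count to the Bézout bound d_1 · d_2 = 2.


Common zeros: {(0, 3), (2, 3)}; count = 2; Bézout bound = 2.

deg(f) = 1, deg(g) = 2, so Bézout bound = 2.
Scan x ∈ F_5. For each x, list the y ∈ F_5 with f(x, y) ≡ 0 and those with g(x, y) ≡ 0 (mod 5); the common zeros in that column are the intersection.
  x = 0: f ≡ 0 at y ∈ {3}; g ≡ 0 at y ∈ {3}; common: {3}.
  x = 1: f ≡ 0 at y ∈ {3}; g ≡ 0 at y ∈ ∅; common: ∅.
  x = 2: f ≡ 0 at y ∈ {3}; g ≡ 0 at y ∈ {0, 3}; common: {3}.
  x = 3: f ≡ 0 at y ∈ {3}; g ≡ 0 at y ∈ {0, 4}; common: ∅.
  x = 4: f ≡ 0 at y ∈ {3}; g ≡ 0 at y ∈ ∅; common: ∅.
Collecting: common zeros = {(0, 3), (2, 3)}, so the count is 2.
Comparison with the Bézout bound: 2 ≤ 2 = deg(f)·deg(g), as expected for curves with no common component (the bound is attained).


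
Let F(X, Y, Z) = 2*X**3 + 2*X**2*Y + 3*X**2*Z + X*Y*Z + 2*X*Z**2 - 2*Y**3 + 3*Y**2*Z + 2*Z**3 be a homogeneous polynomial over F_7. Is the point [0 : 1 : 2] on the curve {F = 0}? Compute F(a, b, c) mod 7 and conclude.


F(0,1,2) ≡ 6 (mod 7); P is NOT on the curve.

Evaluate F(0, 1, 2) term-by-term (mod 7).
  2*X**3 ↦ 2·0·1·1 = 0
  2*X**2*Y ↦ 2·0·1·1 = 0
  3*X**2*Z ↦ 3·0·1·2 = 0
  X*Y*Z ↦ 1·0·1·2 = 0
  2*X*Z**2 ↦ 2·0·1·4 = 0
  -2*Y**3 ↦ -2·1·1·1 = -2
  3*Y**2*Z ↦ 3·1·1·2 = 6
  2*Z**3 ↦ 2·1·1·8 = 16
Sum: F(0, 1, 2) = (0) + (0) + (0) + (0) + (0) + (-2) + (6) + (16) = 20.
Reducing mod 7: 20 ≡ 6 (mod 7).
Since F(a, b, c) ≡ 6 ≠ 0 (mod 7), P does NOT lie on the curve.


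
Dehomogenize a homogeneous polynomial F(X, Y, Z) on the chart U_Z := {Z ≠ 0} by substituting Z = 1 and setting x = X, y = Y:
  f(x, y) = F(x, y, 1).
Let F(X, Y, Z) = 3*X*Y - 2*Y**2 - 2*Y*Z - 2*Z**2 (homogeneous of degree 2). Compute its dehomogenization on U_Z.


f(x, y) = 3*x*y - 2*y**2 - 2*y - 2

On U_Z we set Z = 1. Each monomial c·X^i·Y^j·Z^k in F becomes c·x^i·y^j·1^k = c·x^i·y^j.
Substituting Z = 1: F(X, Y, 1) = 3*x*y - 2*y**2 - 2*y - 2.
Note: deg(f) ≤ deg(F) = 2; strict inequality happens when F is divisible by Z (lost terms).


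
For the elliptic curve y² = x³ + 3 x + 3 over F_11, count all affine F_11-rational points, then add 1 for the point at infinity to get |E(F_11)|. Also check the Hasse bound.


Affine points = {(0, 5), (0, 6), (5, 0), (7, 2), (7, 9), (8, 0), (9, 0)}; affine count = 7; |E(F_11)| = 8.

Discriminant check: Δ ∝ 4a³ + 27b² = 4·3³ + 27·3² = 4·27 + 27·9 ≡ 10 (mod 11). Nonzero ⇒ E is nonsingular.
For each x ∈ F_11, compute rhs = x³ + 3·x + 3 mod 11, then count y ∈ F_11 with y² ≡ rhs.
  x = 0: rhs = 3, matching y values: 5, 6 (2 points).
  x = 1: rhs = 7, matching y values: none (0 points).
  x = 2: rhs = 6, matching y values: none (0 points).
  x = 3: rhs = 6, matching y values: none (0 points).
  x = 4: rhs = 2, matching y values: none (0 points).
  x = 5: rhs = 0, matching y values: 0 (1 points).
  x = 6: rhs = 6, matching y values: none (0 points).
  x = 7: rhs = 4, matching y values: 2, 9 (2 points).
  x = 8: rhs = 0, matching y values: 0 (1 points).
  x = 9: rhs = 0, matching y values: 0 (1 points).
  x = 10: rhs = 10, matching y values: none (0 points).
Total affine count: 7.
Full point count |E(F_11)| = 7 + 1 = 8.
Hasse bound: |8 − (11+1)| = |-4| = 4 ≤ 2√11 ≈ 6.6332 ✓.


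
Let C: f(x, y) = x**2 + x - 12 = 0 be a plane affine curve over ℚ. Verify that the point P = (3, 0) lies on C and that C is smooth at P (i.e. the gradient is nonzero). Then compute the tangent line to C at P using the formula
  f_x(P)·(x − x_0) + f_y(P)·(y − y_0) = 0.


Tangent line at P: 7*x - 21 = 0.

Step 1: f(3, 0) = 0, so P lies on C.
Step 2: partial derivatives
  f_x(x, y) = 2*x + 1, f_y(x, y) = 0.
  f_x(P) = 7, f_y(P) = 0 (gradient nonzero, so P is smooth).
Step 3: tangent line at P: 7·(x − 3) + 0·(y − 0) = 0.
Expanding: 7*x - 21 = 0.


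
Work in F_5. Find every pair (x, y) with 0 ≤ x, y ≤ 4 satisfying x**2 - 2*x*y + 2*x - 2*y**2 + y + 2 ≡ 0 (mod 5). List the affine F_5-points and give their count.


Affine F_5-points: {(1, 0), (1, 2), (2, 0), (2, 1), (3, 1), (3, 4)}; count = 6.

For each of the 25 pairs (x, y) ∈ F_5², evaluate f(x, y) mod 5. Record the zeros.
  x = 0: [0↦2, 1↦1, 2↦1, 3↦2, 4↦4]  zeros at y ∈ ∅
  x = 1: [0↦0, 1↦2, 2↦0, 3↦4, 4↦4]  zeros at y ∈ {0, 2}
  x = 2: [0↦0, 1↦0, 2↦1, 3↦3, 4↦1]  zeros at y ∈ {0, 1}
  x = 3: [0↦2, 1↦0, 2↦4, 3↦4, 4↦0]  zeros at y ∈ {1, 4}
  x = 4: [0↦1, 1↦2, 2↦4, 3↦2, 4↦1]  zeros at y ∈ ∅
Collecting zeros: affine points = {(1, 0), (1, 2), (2, 0), (2, 1), (3, 1), (3, 4)}.
Total count |C(F_5)_aff| = 6.


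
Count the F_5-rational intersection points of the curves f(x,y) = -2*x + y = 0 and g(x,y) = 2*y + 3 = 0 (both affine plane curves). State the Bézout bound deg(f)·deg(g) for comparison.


Common zeros: {(3, 1)}; count = 1; Bézout bound = 1.

deg(f) = 1, deg(g) = 1, so Bézout bound = 1.
Scan x ∈ F_5. For each x, list the y ∈ F_5 with f(x, y) ≡ 0 and those with g(x, y) ≡ 0 (mod 5); the common zeros in that column are the intersection.
  x = 0: f ≡ 0 at y ∈ {0}; g ≡ 0 at y ∈ {1}; common: ∅.
  x = 1: f ≡ 0 at y ∈ {2}; g ≡ 0 at y ∈ {1}; common: ∅.
  x = 2: f ≡ 0 at y ∈ {4}; g ≡ 0 at y ∈ {1}; common: ∅.
  x = 3: f ≡ 0 at y ∈ {1}; g ≡ 0 at y ∈ {1}; common: {1}.
  x = 4: f ≡ 0 at y ∈ {3}; g ≡ 0 at y ∈ {1}; common: ∅.
Collecting: common zeros = {(3, 1)}, so the count is 1.
Comparison with the Bézout bound: 1 ≤ 1 = deg(f)·deg(g), as expected for curves with no common component (the bound is attained).


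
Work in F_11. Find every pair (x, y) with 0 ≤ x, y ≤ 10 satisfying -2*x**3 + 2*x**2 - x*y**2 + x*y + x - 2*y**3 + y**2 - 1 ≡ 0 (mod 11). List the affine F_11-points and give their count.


Affine F_11-points: {(0, 7), (1, 0), (2, 4), (3, 5), (4, 4), (6, 4), (7, 1), (7, 6), (8, 10), (10, 8)}; count = 10.

For each of the 121 pairs (x, y) ∈ F_11², evaluate f(x, y) mod 11. Record the zeros.
  x = 0: [0↦10, 1↦9, 2↦9, 3↦9, 4↦8, 5↦5, 6↦10, 7↦0, 8↦7, 9↦8, 10↦2]  zeros at y ∈ {7}
  x = 1: [0↦0, 1↦10, 2↦8, 3↦4, 4↦8, 5↦8, 6↦3, 7↦3, 8↦7, 9↦3, 10↦1]  zeros at y ∈ {0}
  x = 2: [0↦4, 1↦3, 2↦10, 3↦2, 4↦0, 5↦3, 6↦10, 7↦9, 8↦10, 9↦1, 10↦3]  zeros at y ∈ {4}
  x = 3: [0↦10, 1↦9, 2↦3, 3↦2, 4↦5, 5↦0, 6↦8, 7↦6, 8↦4, 9↦1, 10↦7]  zeros at y ∈ {5}
  x = 4: [0↦6, 1↦5, 2↦8, 3↦3, 4↦0, 5↦9, 6↦7, 7↦4, 8↦10, 9↦2, 10↦1]  zeros at y ∈ {4}
  x = 5: [0↦2, 1↦1, 2↦2, 3↦4, 4↦6, 5↦7, 6↦6, 7↦2, 8↦5, 9↦3, 10↦6]  zeros at y ∈ ∅
  x = 6: [0↦8, 1↦7, 2↦6, 3↦4, 4↦0, 5↦4, 6↦4, 7↦10, 8↦10, 9↦3, 10↦10]  zeros at y ∈ {4}
  x = 7: [0↦1, 1↦0, 2↦8, 3↦2, 4↦3, 5↦10, 6↦0, 7↦5, 8↦2, 9↦1, 10↦1]  zeros at y ∈ {1, 6}
  x = 8: [0↦2, 1↦1, 2↦7, 3↦8, 4↦3, 5↦2, 6↦4, 7↦8, 8↦2, 9↦7, 10↦0]  zeros at y ∈ {10}
  x = 9: [0↦10, 1↦9, 2↦2, 3↦10, 4↦10, 5↦1, 6↦4, 7↦7, 8↦9, 9↦9, 10↦6]  zeros at y ∈ ∅
  x = 10: [0↦2, 1↦1, 2↦3, 3↦7, 4↦1, 5↦6, 6↦10, 7↦1, 8↦0, 9↦6, 10↦7]  zeros at y ∈ {8}
Collecting zeros: affine points = {(0, 7), (1, 0), (2, 4), (3, 5), (4, 4), (6, 4), (7, 1), (7, 6), (8, 10), (10, 8)}.
Total count |C(F_11)_aff| = 10.


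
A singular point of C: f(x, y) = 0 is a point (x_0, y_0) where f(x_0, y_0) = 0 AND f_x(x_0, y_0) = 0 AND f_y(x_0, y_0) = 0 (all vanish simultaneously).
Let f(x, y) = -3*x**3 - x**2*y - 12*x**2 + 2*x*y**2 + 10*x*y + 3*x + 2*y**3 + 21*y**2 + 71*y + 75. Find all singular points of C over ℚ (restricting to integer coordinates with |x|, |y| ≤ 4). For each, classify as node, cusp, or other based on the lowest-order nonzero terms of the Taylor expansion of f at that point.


Singular points: {(-1, -3)}; classification: cusp.

Compute partial derivatives:
  f_x = -9*x**2 - 2*x*y - 24*x + 2*y**2 + 10*y + 3.
  f_y = -x**2 + 4*x*y + 10*x + 6*y**2 + 42*y + 71.
Scan x_0 ∈ {−4, ..., 4}. For each x_0, f_y(x_0, y) is a polynomial in y; find its integer roots y ∈ {−4, ..., 4}, then test f_x and f at those candidates.
  x = -4: f_y(-4, y) = 6*y**2 + 26*y + 15; no integer root y with |y| ≤ 4.
  x = -3: f_y(-3, y) = 6*y**2 + 30*y + 32; no integer root y with |y| ≤ 4.
  x = -2: f_y(-2, y) = 6*y**2 + 34*y + 47; no integer root y with |y| ≤ 4.
  x = -1: f_y(-1, y) = 6*y**2 + 38*y + 60; vanishes at y ∈ {-3}. (-1, -3): f_x = 0, f = 0 — SINGULAR.
  x = 0: f_y(0, y) = 6*y**2 + 42*y + 71; no integer root y with |y| ≤ 4.
  x = 1: f_y(1, y) = 6*y**2 + 46*y + 80; no integer root y with |y| ≤ 4.
  x = 2: f_y(2, y) = 6*y**2 + 50*y + 87; no integer root y with |y| ≤ 4.
  x = 3: f_y(3, y) = 6*y**2 + 54*y + 92; no integer root y with |y| ≤ 4.
  x = 4: f_y(4, y) = 6*y**2 + 58*y + 95; no integer root y with |y| ≤ 4.
Only singular point on the grid: (-1, -3).
Classify: substitute x = -1 + u, y = -3 + v and expand: f = -3*u**3 - u**2*v + 2*u*v**2 + 2*v**3 + v**2.
No constant or linear terms (consistent with a singular point). Quadratic part: v**2. Cubic part: -3*u**3 - u**2*v + 2*u*v**2 + 2*v**3.
The quadratic part v**2 is a perfect square, so there is a single (double) tangent line v = 0, i.e. y = -3. Restricting the cubic part to that line (v = 0) leaves -3*u**3 ≠ 0, so f is not divisible by v and the branch is v² ≈ 3*u**3 to lowest order — this is a cusp.
Classification: cusp.


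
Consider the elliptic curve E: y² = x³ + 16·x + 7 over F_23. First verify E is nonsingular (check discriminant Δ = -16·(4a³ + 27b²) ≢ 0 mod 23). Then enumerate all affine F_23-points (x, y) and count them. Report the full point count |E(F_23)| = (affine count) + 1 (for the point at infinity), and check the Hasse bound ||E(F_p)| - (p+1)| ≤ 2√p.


Affine points = {(1, 1), (1, 22), (2, 1), (2, 22), (3, 6), (3, 17), (7, 5), (7, 18), (8, 7), (8, 16), (9, 11), (9, 12), (12, 8), (12, 15), (14, 10), (14, 13), (16, 9), (16, 14), (18, 3), (18, 20), (20, 1), (20, 22), (21, 6), (21, 17), (22, 6), (22, 17)}; affine count = 26; |E(F_23)| = 27.

Discriminant check: Δ ∝ 4a³ + 27b² = 4·16³ + 27·7² = 4·4096 + 27·49 ≡ 20 (mod 23). Nonzero ⇒ E is nonsingular.
For each x ∈ F_23, compute rhs = x³ + 16·x + 7 mod 23, then count y ∈ F_23 with y² ≡ rhs.
  x = 0: rhs = 7, matching y values: none (0 points).
  x = 1: rhs = 1, matching y values: 1, 22 (2 points).
  x = 2: rhs = 1, matching y values: 1, 22 (2 points).
  x = 3: rhs = 13, matching y values: 6, 17 (2 points).
  x = 4: rhs = 20, matching y values: none (0 points).
  x = 5: rhs = 5, matching y values: none (0 points).
  x = 6: rhs = 20, matching y values: none (0 points).
  x = 7: rhs = 2, matching y values: 5, 18 (2 points).
  x = 8: rhs = 3, matching y values: 7, 16 (2 points).
  x = 9: rhs = 6, matching y values: 11, 12 (2 points).
  x = 10: rhs = 17, matching y values: none (0 points).
  x = 11: rhs = 19, matching y values: none (0 points).
  x = 12: rhs = 18, matching y values: 8, 15 (2 points).
  x = 13: rhs = 20, matching y values: none (0 points).
  x = 14: rhs = 8, matching y values: 10, 13 (2 points).
  x = 15: rhs = 11, matching y values: none (0 points).
  x = 16: rhs = 12, matching y values: 9, 14 (2 points).
  x = 17: rhs = 17, matching y values: none (0 points).
  x = 18: rhs = 9, matching y values: 3, 20 (2 points).
  x = 19: rhs = 17, matching y values: none (0 points).
  x = 20: rhs = 1, matching y values: 1, 22 (2 points).
  x = 21: rhs = 13, matching y values: 6, 17 (2 points).
  x = 22: rhs = 13, matching y values: 6, 17 (2 points).
Total affine count: 26.
Full point count |E(F_23)| = 26 + 1 = 27.
Hasse bound: |27 − (23+1)| = |3| = 3 ≤ 2√23 ≈ 9.5917 ✓.


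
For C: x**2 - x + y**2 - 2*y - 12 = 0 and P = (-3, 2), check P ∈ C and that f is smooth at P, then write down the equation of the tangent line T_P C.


Tangent line at P: -7*x + 2*y - 25 = 0.

Step 1: f(-3, 2) = 0, so P lies on C.
Step 2: partial derivatives
  f_x(x, y) = 2*x - 1, f_y(x, y) = 2*y - 2.
  f_x(P) = -7, f_y(P) = 2 (gradient nonzero, so P is smooth).
Step 3: tangent line at P: -7·(x − -3) + 2·(y − 2) = 0.
Expanding: -7*x + 2*y - 25 = 0.


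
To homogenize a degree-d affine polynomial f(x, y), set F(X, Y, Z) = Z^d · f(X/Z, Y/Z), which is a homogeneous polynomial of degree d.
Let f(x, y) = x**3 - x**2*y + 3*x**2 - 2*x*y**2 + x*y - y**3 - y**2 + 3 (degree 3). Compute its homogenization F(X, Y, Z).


F(X, Y, Z) = X**3 - X**2*Y + 3*X**2*Z - 2*X*Y**2 + X*Y*Z - Y**3 - Y**2*Z + 3*Z**3

deg(f) = 3.
Substitute x = X/Z, y = Y/Z into f, then multiply by Z^3.
  monomial 1·x^3·y^0 ↦ 1·X^3·Y^0·Z^0.
  monomial -1·x^2·y^1 ↦ -1·X^2·Y^1·Z^0.
  monomial 3·x^2·y^0 ↦ 3·X^2·Y^0·Z^1.
  monomial -2·x^1·y^2 ↦ -2·X^1·Y^2·Z^0.
  monomial 1·x^1·y^1 ↦ 1·X^1·Y^1·Z^1.
  monomial -1·x^0·y^3 ↦ -1·X^0·Y^3·Z^0.
  monomial -1·x^0·y^2 ↦ -1·X^0·Y^2·Z^1.
  monomial 3·x^0·y^0 ↦ 3·X^0·Y^0·Z^3.
Collecting: F(X, Y, Z) = X**3 - X**2*Y + 3*X**2*Z - 2*X*Y**2 + X*Y*Z - Y**3 - Y**2*Z + 3*Z**3.


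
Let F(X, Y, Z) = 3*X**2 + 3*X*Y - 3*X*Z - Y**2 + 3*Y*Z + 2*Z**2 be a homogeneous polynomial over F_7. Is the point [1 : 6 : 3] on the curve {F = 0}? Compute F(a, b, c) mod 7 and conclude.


F(1,6,3) ≡ 6 (mod 7); P is NOT on the curve.

Evaluate F(1, 6, 3) term-by-term (mod 7).
  3*X**2 ↦ 3·1·1·1 = 3
  3*X*Y ↦ 3·1·6·1 = 18
  -3*X*Z ↦ -3·1·1·3 = -9
  -Y**2 ↦ -1·1·36·1 = -36
  3*Y*Z ↦ 3·1·6·3 = 54
  2*Z**2 ↦ 2·1·1·9 = 18
Sum: F(1, 6, 3) = (3) + (18) + (-9) + (-36) + (54) + (18) = 48.
Reducing mod 7: 48 ≡ 6 (mod 7).
Since F(a, b, c) ≡ 6 ≠ 0 (mod 7), P does NOT lie on the curve.


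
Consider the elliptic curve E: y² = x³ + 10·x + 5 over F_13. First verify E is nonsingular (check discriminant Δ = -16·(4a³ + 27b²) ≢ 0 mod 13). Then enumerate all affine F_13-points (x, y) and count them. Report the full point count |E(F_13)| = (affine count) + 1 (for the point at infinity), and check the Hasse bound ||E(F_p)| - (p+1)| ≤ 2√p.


Affine points = {(1, 4), (1, 9), (3, 6), (3, 7), (8, 5), (8, 8), (10, 0), (11, 4), (11, 9)}; affine count = 9; |E(F_13)| = 10.

Discriminant check: Δ ∝ 4a³ + 27b² = 4·10³ + 27·5² = 4·1000 + 27·25 ≡ 8 (mod 13). Nonzero ⇒ E is nonsingular.
For each x ∈ F_13, compute rhs = x³ + 10·x + 5 mod 13, then count y ∈ F_13 with y² ≡ rhs.
  x = 0: rhs = 5, matching y values: none (0 points).
  x = 1: rhs = 3, matching y values: 4, 9 (2 points).
  x = 2: rhs = 7, matching y values: none (0 points).
  x = 3: rhs = 10, matching y values: 6, 7 (2 points).
  x = 4: rhs = 5, matching y values: none (0 points).
  x = 5: rhs = 11, matching y values: none (0 points).
  x = 6: rhs = 8, matching y values: none (0 points).
  x = 7: rhs = 2, matching y values: none (0 points).
  x = 8: rhs = 12, matching y values: 5, 8 (2 points).
  x = 9: rhs = 5, matching y values: none (0 points).
  x = 10: rhs = 0, matching y values: 0 (1 points).
  x = 11: rhs = 3, matching y values: 4, 9 (2 points).
  x = 12: rhs = 7, matching y values: none (0 points).
Total affine count: 9.
Full point count |E(F_13)| = 9 + 1 = 10.
Hasse bound: |10 − (13+1)| = |-4| = 4 ≤ 2√13 ≈ 7.2111 ✓.


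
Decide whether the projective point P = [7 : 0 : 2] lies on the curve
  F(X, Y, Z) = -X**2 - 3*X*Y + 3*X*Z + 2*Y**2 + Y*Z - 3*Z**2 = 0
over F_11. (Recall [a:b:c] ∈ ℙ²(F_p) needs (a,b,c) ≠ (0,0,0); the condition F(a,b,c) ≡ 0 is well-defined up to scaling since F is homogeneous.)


F(7,0,2) ≡ 3 (mod 11); P is NOT on the curve.

Evaluate F(7, 0, 2) term-by-term (mod 11).
  -X**2 ↦ -1·49·1·1 = -49
  -3*X*Y ↦ -3·7·0·1 = 0
  3*X*Z ↦ 3·7·1·2 = 42
  2*Y**2 ↦ 2·1·0·1 = 0
  Y*Z ↦ 1·1·0·2 = 0
  -3*Z**2 ↦ -3·1·1·4 = -12
Sum: F(7, 0, 2) = (-49) + (0) + (42) + (0) + (0) + (-12) = -19.
Reducing mod 11: -19 ≡ 3 (mod 11).
Since F(a, b, c) ≡ 3 ≠ 0 (mod 11), P does NOT lie on the curve.


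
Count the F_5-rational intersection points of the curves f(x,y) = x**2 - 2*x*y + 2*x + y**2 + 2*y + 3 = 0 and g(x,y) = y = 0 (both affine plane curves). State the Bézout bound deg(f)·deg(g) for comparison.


Common zeros: ∅; count = 0; Bézout bound = 2.

deg(f) = 2, deg(g) = 1, so Bézout bound = 2.
Scan x ∈ F_5. For each x, list the y ∈ F_5 with f(x, y) ≡ 0 and those with g(x, y) ≡ 0 (mod 5); the common zeros in that column are the intersection.
  x = 0: f ≡ 0 at y ∈ ∅; g ≡ 0 at y ∈ {0}; common: ∅.
  x = 1: f ≡ 0 at y ∈ {2, 3}; g ≡ 0 at y ∈ {0}; common: ∅.
  x = 2: f ≡ 0 at y ∈ {1}; g ≡ 0 at y ∈ {0}; common: ∅.
  x = 3: f ≡ 0 at y ∈ {1, 3}; g ≡ 0 at y ∈ {0}; common: ∅.
  x = 4: f ≡ 0 at y ∈ ∅; g ≡ 0 at y ∈ {0}; common: ∅.
Collecting: common zeros = ∅, so the count is 0.
Comparison with the Bézout bound: 0 ≤ 2 = deg(f)·deg(g), as expected for curves with no common component (the affine F_5-count falls short of the bound because intersections may lie at infinity, over extension fields, or carry multiplicity).


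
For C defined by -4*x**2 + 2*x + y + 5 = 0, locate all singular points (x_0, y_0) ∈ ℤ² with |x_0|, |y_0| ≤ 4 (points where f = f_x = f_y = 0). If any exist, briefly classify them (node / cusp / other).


No singular points in the scanned grid; C is smooth there.

Compute partial derivatives:
  f_x = 2 - 8*x.
  f_y = 1.
f_y = 1 is a nonzero constant, so f_y never vanishes: no point (x, y) can satisfy f = f_x = f_y = 0. In particular no (x, y) ∈ {−4, ..., 4}² is singular; the curve is smooth.


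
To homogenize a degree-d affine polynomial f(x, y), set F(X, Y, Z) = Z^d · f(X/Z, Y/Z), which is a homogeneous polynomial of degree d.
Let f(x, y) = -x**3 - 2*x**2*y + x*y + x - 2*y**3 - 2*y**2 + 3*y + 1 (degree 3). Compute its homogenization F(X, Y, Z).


F(X, Y, Z) = -X**3 - 2*X**2*Y + X*Y*Z + X*Z**2 - 2*Y**3 - 2*Y**2*Z + 3*Y*Z**2 + Z**3

deg(f) = 3.
Substitute x = X/Z, y = Y/Z into f, then multiply by Z^3.
  monomial -1·x^3·y^0 ↦ -1·X^3·Y^0·Z^0.
  monomial -2·x^2·y^1 ↦ -2·X^2·Y^1·Z^0.
  monomial 1·x^1·y^1 ↦ 1·X^1·Y^1·Z^1.
  monomial 1·x^1·y^0 ↦ 1·X^1·Y^0·Z^2.
  monomial -2·x^0·y^3 ↦ -2·X^0·Y^3·Z^0.
  monomial -2·x^0·y^2 ↦ -2·X^0·Y^2·Z^1.
  monomial 3·x^0·y^1 ↦ 3·X^0·Y^1·Z^2.
  monomial 1·x^0·y^0 ↦ 1·X^0·Y^0·Z^3.
Collecting: F(X, Y, Z) = -X**3 - 2*X**2*Y + X*Y*Z + X*Z**2 - 2*Y**3 - 2*Y**2*Z + 3*Y*Z**2 + Z**3.


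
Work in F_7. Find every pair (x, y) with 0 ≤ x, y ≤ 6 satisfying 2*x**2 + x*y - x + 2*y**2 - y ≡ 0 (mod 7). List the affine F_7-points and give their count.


Affine F_7-points: {(0, 0), (0, 4), (2, 4), (2, 6), (4, 0), (4, 2), (6, 2), (6, 6)}; count = 8.

For each of the 49 pairs (x, y) ∈ F_7², evaluate f(x, y) mod 7. Record the zeros.
  x = 0: [0↦0, 1↦1, 2↦6, 3↦1, 4↦0, 5↦3, 6↦3]  zeros at y ∈ {0, 4}
  x = 1: [0↦1, 1↦3, 2↦2, 3↦5, 4↦5, 5↦2, 6↦3]  zeros at y ∈ ∅
  x = 2: [0↦6, 1↦2, 2↦2, 3↦6, 4↦0, 5↦5, 6↦0]  zeros at y ∈ {4, 6}
  x = 3: [0↦1, 1↦5, 2↦6, 3↦4, 4↦6, 5↦5, 6↦1]  zeros at y ∈ ∅
  x = 4: [0↦0, 1↦5, 2↦0, 3↦6, 4↦2, 5↦2, 6↦6]  zeros at y ∈ {0, 2}
  x = 5: [0↦3, 1↦2, 2↦5, 3↦5, 4↦2, 5↦3, 6↦1]  zeros at y ∈ ∅
  x = 6: [0↦3, 1↦3, 2↦0, 3↦1, 4↦6, 5↦1, 6↦0]  zeros at y ∈ {2, 6}
Collecting zeros: affine points = {(0, 0), (0, 4), (2, 4), (2, 6), (4, 0), (4, 2), (6, 2), (6, 6)}.
Total count |C(F_7)_aff| = 8.


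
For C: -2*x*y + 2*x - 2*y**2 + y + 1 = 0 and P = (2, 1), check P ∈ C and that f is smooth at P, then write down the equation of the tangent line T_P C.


Tangent line at P: 7 - 7*y = 0.

Step 1: f(2, 1) = 0, so P lies on C.
Step 2: partial derivatives
  f_x(x, y) = 2 - 2*y, f_y(x, y) = -2*x - 4*y + 1.
  f_x(P) = 0, f_y(P) = -7 (gradient nonzero, so P is smooth).
Step 3: tangent line at P: 0·(x − 2) + -7·(y − 1) = 0.
Expanding: 7 - 7*y = 0.


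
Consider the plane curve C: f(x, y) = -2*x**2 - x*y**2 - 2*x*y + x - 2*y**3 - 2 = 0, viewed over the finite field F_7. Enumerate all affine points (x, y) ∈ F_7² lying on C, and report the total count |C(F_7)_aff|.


Affine F_7-points: {(0, 3), (0, 5), (0, 6), (1, 6), (3, 1), (3, 4), (4, 5)}; count = 7.

For each of the 49 pairs (x, y) ∈ F_7², evaluate f(x, y) mod 7. Record the zeros.
  x = 0: [0↦5, 1↦3, 2↦3, 3↦0, 4↦3, 5↦0, 6↦0]  zeros at y ∈ {3, 5, 6}
  x = 1: [0↦4, 1↦6, 2↦1, 3↦5, 4↦6, 5↦6, 6↦0]  zeros at y ∈ {6}
  x = 2: [0↦6, 1↦5, 2↦2, 3↦6, 4↦5, 5↦1, 6↦3]  zeros at y ∈ ∅
  x = 3: [0↦4, 1↦0, 2↦6, 3↦3, 4↦0, 5↦6, 6↦2]  zeros at y ∈ {1, 4}
  x = 4: [0↦5, 1↦5, 2↦6, 3↦3, 4↦5, 5↦0, 6↦4]  zeros at y ∈ {5}
  x = 5: [0↦2, 1↦6, 2↦2, 3↦6, 4↦6, 5↦4, 6↦2]  zeros at y ∈ ∅
  x = 6: [0↦2, 1↦3, 2↦1, 3↦5, 4↦3, 5↦4, 6↦3]  zeros at y ∈ ∅
Collecting zeros: affine points = {(0, 3), (0, 5), (0, 6), (1, 6), (3, 1), (3, 4), (4, 5)}.
Total count |C(F_7)_aff| = 7.


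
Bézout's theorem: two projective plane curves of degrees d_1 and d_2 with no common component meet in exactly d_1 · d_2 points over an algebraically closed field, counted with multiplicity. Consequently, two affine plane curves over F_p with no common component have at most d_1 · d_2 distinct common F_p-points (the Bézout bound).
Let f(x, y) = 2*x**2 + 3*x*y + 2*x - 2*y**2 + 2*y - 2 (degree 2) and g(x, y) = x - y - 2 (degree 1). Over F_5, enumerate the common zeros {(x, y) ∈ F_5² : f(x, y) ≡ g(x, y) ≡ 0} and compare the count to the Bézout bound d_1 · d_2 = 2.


Common zeros: {(1, 4), (2, 0)}; count = 2; Bézout bound = 2.

deg(f) = 2, deg(g) = 1, so Bézout bound = 2.
Scan x ∈ F_5. For each x, list the y ∈ F_5 with f(x, y) ≡ 0 and those with g(x, y) ≡ 0 (mod 5); the common zeros in that column are the intersection.
  x = 0: f ≡ 0 at y ∈ ∅; g ≡ 0 at y ∈ {3}; common: ∅.
  x = 1: f ≡ 0 at y ∈ {1, 4}; g ≡ 0 at y ∈ {4}; common: {4}.
  x = 2: f ≡ 0 at y ∈ {0, 4}; g ≡ 0 at y ∈ {0}; common: {0}.
  x = 3: f ≡ 0 at y ∈ ∅; g ≡ 0 at y ∈ {1}; common: ∅.
  x = 4: f ≡ 0 at y ∈ {1}; g ≡ 0 at y ∈ {2}; common: ∅.
Collecting: common zeros = {(1, 4), (2, 0)}, so the count is 2.
Comparison with the Bézout bound: 2 ≤ 2 = deg(f)·deg(g), as expected for curves with no common component (the bound is attained).


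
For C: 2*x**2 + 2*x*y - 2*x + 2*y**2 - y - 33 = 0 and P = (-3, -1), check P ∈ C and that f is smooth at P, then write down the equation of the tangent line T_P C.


Tangent line at P: -16*x - 11*y - 59 = 0.

Step 1: f(-3, -1) = 0, so P lies on C.
Step 2: partial derivatives
  f_x(x, y) = 4*x + 2*y - 2, f_y(x, y) = 2*x + 4*y - 1.
  f_x(P) = -16, f_y(P) = -11 (gradient nonzero, so P is smooth).
Step 3: tangent line at P: -16·(x − -3) + -11·(y − -1) = 0.
Expanding: -16*x - 11*y - 59 = 0.


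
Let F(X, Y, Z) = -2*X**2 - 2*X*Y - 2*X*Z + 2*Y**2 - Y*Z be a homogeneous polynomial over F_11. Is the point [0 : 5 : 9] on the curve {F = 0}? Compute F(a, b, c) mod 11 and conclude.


F(0,5,9) ≡ 5 (mod 11); P is NOT on the curve.

Evaluate F(0, 5, 9) term-by-term (mod 11).
  -2*X**2 ↦ -2·0·1·1 = 0
  -2*X*Y ↦ -2·0·5·1 = 0
  -2*X*Z ↦ -2·0·1·9 = 0
  2*Y**2 ↦ 2·1·25·1 = 50
  -Y*Z ↦ -1·1·5·9 = -45
Sum: F(0, 5, 9) = (0) + (0) + (0) + (50) + (-45) = 5.
Reducing mod 11: 5 ≡ 5 (mod 11).
Since F(a, b, c) ≡ 5 ≠ 0 (mod 11), P does NOT lie on the curve.


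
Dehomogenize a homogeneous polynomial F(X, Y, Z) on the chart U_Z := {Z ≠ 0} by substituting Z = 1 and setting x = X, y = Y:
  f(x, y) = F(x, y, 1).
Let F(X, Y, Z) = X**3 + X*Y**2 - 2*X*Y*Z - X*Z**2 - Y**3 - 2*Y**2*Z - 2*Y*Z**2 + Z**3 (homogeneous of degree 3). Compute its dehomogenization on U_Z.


f(x, y) = x**3 + x*y**2 - 2*x*y - x - y**3 - 2*y**2 - 2*y + 1

On U_Z we set Z = 1. Each monomial c·X^i·Y^j·Z^k in F becomes c·x^i·y^j·1^k = c·x^i·y^j.
Substituting Z = 1: F(X, Y, 1) = x**3 + x*y**2 - 2*x*y - x - y**3 - 2*y**2 - 2*y + 1.
Note: deg(f) ≤ deg(F) = 3; strict inequality happens when F is divisible by Z (lost terms).


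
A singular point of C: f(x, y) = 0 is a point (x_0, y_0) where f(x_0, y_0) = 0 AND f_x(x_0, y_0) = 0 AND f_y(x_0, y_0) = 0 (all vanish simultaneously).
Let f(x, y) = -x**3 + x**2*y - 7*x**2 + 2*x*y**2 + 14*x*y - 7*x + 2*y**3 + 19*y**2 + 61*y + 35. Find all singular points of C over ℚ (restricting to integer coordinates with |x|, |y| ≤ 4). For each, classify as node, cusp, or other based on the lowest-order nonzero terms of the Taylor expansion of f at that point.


Singular points: {(-3, -2)}; classification: cusp.

Compute partial derivatives:
  f_x = -3*x**2 + 2*x*y - 14*x + 2*y**2 + 14*y - 7.
  f_y = x**2 + 4*x*y + 14*x + 6*y**2 + 38*y + 61.
Scan x_0 ∈ {−4, ..., 4}. For each x_0, f_y(x_0, y) is a polynomial in y; find its integer roots y ∈ {−4, ..., 4}, then test f_x and f at those candidates.
  x = -4: f_y(-4, y) = 6*y**2 + 22*y + 21; no integer root y with |y| ≤ 4.
  x = -3: f_y(-3, y) = 6*y**2 + 26*y + 28; vanishes at y ∈ {-2}. (-3, -2): f_x = 0, f = 0 — SINGULAR.
  x = -2: f_y(-2, y) = 6*y**2 + 30*y + 37; no integer root y with |y| ≤ 4.
  x = -1: f_y(-1, y) = 6*y**2 + 34*y + 48; vanishes at y ∈ {-3}. (-1, -3): f_x = -14 ≠ 0.
  x = 0: f_y(0, y) = 6*y**2 + 38*y + 61; no integer root y with |y| ≤ 4.
  x = 1: f_y(1, y) = 6*y**2 + 42*y + 76; no integer root y with |y| ≤ 4.
  x = 2: f_y(2, y) = 6*y**2 + 46*y + 93; no integer root y with |y| ≤ 4.
  x = 3: f_y(3, y) = 6*y**2 + 50*y + 112; no integer root y with |y| ≤ 4.
  x = 4: f_y(4, y) = 6*y**2 + 54*y + 133; no integer root y with |y| ≤ 4.
Only singular point on the grid: (-3, -2).
Classify: substitute x = -3 + u, y = -2 + v and expand: f = -u**3 + u**2*v + 2*u*v**2 + 2*v**3 + v**2.
No constant or linear terms (consistent with a singular point). Quadratic part: v**2. Cubic part: -u**3 + u**2*v + 2*u*v**2 + 2*v**3.
The quadratic part v**2 is a perfect square, so there is a single (double) tangent line v = 0, i.e. y = -2. Restricting the cubic part to that line (v = 0) leaves -u**3 ≠ 0, so f is not divisible by v and the branch is v² ≈ u**3 to lowest order — this is a cusp.
Classification: cusp.
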